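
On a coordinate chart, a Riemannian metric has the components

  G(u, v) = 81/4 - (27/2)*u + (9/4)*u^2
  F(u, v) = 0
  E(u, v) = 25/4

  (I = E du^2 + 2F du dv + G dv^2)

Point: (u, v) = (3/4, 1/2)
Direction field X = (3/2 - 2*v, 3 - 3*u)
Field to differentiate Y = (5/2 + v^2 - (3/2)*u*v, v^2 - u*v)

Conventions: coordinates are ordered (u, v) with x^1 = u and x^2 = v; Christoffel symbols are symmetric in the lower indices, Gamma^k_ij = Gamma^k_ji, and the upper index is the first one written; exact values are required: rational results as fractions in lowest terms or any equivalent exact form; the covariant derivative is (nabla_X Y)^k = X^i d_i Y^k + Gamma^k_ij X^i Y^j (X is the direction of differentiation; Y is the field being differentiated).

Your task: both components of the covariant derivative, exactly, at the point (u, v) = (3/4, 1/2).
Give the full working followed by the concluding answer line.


E = 25/4, F = 0, G = 729/64 at the point
E_u = 0, E_v = 0, F_u = 0, F_v = 0, G_u = -81/8, G_v = 0
EG - F^2 = 18225/256;  g^inv = (256/18225) * [[729/64, 0], [0, 25/4]]
first-kind symbols [ij,l] = (1/2)(d_i g_jl + d_j g_il - d_l g_ij): [uu,u] = E_u/2 = 0, [uu,v] = F_u - E_v/2 = 0, [uv,u] = E_v/2 = 0, [uv,v] = G_u/2 = -81/16, [vv,u] = F_v - G_u/2 = 81/16, [vv,v] = G_v/2 = 0
Gamma^u_ij = (G*[ij,u] - F*[ij,v])/(EG - F^2), Gamma^v_ij = (E*[ij,v] - F*[ij,u])/(EG - F^2)
Gamma_uuu = 0, Gamma_uuv = 0, Gamma_uvv = 81/100, Gamma_vuu = 0, Gamma_vuv = -4/9, Gamma_vvv = 0
X = (1/2, 3/4), Y = (35/16, -1/8) at the point

Answer: (nabla_X Y)^u = -1743/3200, (nabla_X Y)^v = -55/72


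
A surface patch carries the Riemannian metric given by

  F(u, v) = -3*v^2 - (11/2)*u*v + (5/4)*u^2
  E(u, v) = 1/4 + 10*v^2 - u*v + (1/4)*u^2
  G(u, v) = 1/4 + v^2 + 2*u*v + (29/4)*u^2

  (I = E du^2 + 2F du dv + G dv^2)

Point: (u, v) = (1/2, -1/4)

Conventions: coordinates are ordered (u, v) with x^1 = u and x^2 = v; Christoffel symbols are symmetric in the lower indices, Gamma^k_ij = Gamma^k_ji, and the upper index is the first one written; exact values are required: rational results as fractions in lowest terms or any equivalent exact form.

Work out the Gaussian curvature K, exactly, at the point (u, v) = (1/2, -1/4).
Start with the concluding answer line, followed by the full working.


Answer: K = -49728/10571

E = 17/16, F = 13/16, G = 15/8, EG - F^2 = 341/256 at the point
E_u = 1/2, E_v = -11/2, F_u = 21/8, F_v = -5/4, G_u = 27/4, G_v = 1/2
E_vv = 20, F_uv = -11/2, G_uu = 29/2
Evaluate Brioschi's two determinant matrices M1, M2 and divide by (EG - F^2)^2.
M1 = [[-E_vv/2 + F_uv - G_uu/2, E_u/2, F_u - E_v/2], [F_v - G_u/2, E, F], [G_v/2, F, G]] = [[-91/4, 1/4, 43/8], [-37/8, 17/16, 13/16], [1/4, 13/16, 15/8]]; det M1 = -6363/128
M2 = [[0, E_v/2, G_u/2], [E_v/2, E, F], [G_u/2, F, G]] = [[0, -11/4, 27/8], [-11/4, 17/16, 13/16], [27/8, 13/16, 15/8]]; det M2 = -42357/1024
det M1 - det M2 = -8547/1024; K = -8547/1024 / (341/256)^2 = -49728/10571


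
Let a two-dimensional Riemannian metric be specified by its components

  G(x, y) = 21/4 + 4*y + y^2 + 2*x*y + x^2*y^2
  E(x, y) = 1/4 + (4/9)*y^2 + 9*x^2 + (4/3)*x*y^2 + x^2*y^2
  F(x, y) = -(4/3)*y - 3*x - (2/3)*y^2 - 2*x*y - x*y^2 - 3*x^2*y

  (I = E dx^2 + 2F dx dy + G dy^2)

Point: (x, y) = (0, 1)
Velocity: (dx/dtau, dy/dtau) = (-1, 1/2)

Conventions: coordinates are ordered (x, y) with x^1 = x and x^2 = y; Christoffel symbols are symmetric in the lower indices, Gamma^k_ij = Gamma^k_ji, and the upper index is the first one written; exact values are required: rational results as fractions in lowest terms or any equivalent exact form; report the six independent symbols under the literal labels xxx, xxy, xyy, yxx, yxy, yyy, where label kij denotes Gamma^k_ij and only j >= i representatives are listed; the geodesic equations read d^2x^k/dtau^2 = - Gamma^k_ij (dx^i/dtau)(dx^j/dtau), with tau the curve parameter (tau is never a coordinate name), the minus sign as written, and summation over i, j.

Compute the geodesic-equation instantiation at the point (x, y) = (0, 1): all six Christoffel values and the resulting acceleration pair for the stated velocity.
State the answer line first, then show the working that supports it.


Answer: Gamma_xxx = -872/449, Gamma_xxy = 944/449, Gamma_xyy = -4548/449, Gamma_yxx = -4072/4041, Gamma_yxy = 228/449, Gamma_yyy = -756/449; accelerations (d^2x/dtau^2, d^2y/dtau^2) = (2953/449, 7825/4041)

E = 25/36, F = -2, G = 41/4 at the point
E_x = 4/3, E_y = 8/9, F_x = -6, F_y = -8/3, G_x = 2, G_y = 6
EG - F^2 = 449/144;  g^inv = (144/449) * [[41/4, 2], [2, 25/36]]
first-kind symbols [ij,l] = (1/2)(d_i g_jl + d_j g_il - d_l g_ij): [xx,x] = E_x/2 = 2/3, [xx,y] = F_x - E_y/2 = -58/9, [xy,x] = E_y/2 = 4/9, [xy,y] = G_x/2 = 1, [yy,x] = F_y - G_x/2 = -11/3, [yy,y] = G_y/2 = 3
Gamma^x_ij = (G*[ij,x] - F*[ij,y])/(EG - F^2), Gamma^y_ij = (E*[ij,y] - F*[ij,x])/(EG - F^2)
Gamma_xxx = -872/449, Gamma_xxy = 944/449, Gamma_xyy = -4548/449, Gamma_yxx = -4072/4041, Gamma_yxy = 228/449, Gamma_yyy = -756/449
d^2x/dtau^2 = -(Gamma_xxx*(-1)^2 + 2*Gamma_xxy*(-1)*(1/2) + Gamma_xyy*(1/2)^2) = 2953/449
d^2y/dtau^2 = -(Gamma_yxx*(-1)^2 + 2*Gamma_yxy*(-1)*(1/2) + Gamma_yyy*(1/2)^2) = 7825/4041


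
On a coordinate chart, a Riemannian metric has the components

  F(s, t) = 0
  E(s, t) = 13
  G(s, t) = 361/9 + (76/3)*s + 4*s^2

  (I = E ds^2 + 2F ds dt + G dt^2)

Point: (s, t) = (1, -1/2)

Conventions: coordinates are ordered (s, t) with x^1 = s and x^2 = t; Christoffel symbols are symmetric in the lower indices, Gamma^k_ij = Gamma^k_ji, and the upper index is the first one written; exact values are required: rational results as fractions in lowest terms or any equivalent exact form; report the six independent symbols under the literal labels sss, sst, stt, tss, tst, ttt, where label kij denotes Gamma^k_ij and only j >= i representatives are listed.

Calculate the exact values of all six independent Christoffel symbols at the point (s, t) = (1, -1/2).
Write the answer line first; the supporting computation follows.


Answer: Gamma_sss = 0, Gamma_sst = 0, Gamma_stt = -50/39, Gamma_tss = 0, Gamma_tst = 6/25, Gamma_ttt = 0

E = 13, F = 0, G = 625/9 at the point
E_s = 0, E_t = 0, F_s = 0, F_t = 0, G_s = 100/3, G_t = 0
EG - F^2 = 8125/9;  g^inv = (9/8125) * [[625/9, 0], [0, 13]]
first-kind symbols [ij,l] = (1/2)(d_i g_jl + d_j g_il - d_l g_ij): [ss,s] = E_s/2 = 0, [ss,t] = F_s - E_t/2 = 0, [st,s] = E_t/2 = 0, [st,t] = G_s/2 = 50/3, [tt,s] = F_t - G_s/2 = -50/3, [tt,t] = G_t/2 = 0
Gamma^s_ij = (G*[ij,s] - F*[ij,t])/(EG - F^2), Gamma^t_ij = (E*[ij,t] - F*[ij,s])/(EG - F^2)


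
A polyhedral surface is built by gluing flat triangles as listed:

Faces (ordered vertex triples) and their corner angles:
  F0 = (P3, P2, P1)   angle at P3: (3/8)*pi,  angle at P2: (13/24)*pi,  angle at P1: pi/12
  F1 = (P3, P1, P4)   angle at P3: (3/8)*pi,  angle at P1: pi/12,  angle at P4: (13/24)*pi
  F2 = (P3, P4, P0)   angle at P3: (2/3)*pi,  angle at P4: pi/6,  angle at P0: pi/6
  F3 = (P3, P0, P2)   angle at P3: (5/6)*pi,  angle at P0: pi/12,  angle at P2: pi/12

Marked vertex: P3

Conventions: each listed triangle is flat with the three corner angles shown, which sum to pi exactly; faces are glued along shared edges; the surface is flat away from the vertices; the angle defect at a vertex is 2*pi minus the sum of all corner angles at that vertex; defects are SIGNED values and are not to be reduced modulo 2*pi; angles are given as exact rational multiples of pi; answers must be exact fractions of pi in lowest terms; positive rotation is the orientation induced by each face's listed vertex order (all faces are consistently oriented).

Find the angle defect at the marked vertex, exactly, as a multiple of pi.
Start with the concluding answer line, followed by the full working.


Answer: defect(P3) = -pi/4

Sum of corner angles at P3: (9/4)*pi
defect = 2*pi - (9/4)*pi


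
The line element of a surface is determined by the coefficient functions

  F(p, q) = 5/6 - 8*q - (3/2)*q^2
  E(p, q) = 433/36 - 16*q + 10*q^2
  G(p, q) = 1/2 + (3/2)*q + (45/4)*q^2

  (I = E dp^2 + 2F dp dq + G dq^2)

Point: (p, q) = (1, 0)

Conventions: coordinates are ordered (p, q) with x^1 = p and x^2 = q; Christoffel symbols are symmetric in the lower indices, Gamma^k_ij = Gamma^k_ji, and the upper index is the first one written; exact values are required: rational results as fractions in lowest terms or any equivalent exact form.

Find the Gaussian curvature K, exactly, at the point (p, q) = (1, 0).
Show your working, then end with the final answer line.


E = 433/36, F = 5/6, G = 1/2, EG - F^2 = 383/72 at the point
E_p = 0, E_q = -16, F_p = 0, F_q = -8, G_p = 0, G_q = 3/2
E_qq = 20, F_pq = 0, G_pp = 0
Apply the Brioschi formula K = (det M1 - det M2)/(EG - F^2)^2 over the derivative matrices of E, F, G.
M1 = [[-E_qq/2 + F_pq - G_pp/2, E_p/2, F_p - E_q/2], [F_q - G_p/2, E, F], [G_q/2, F, G]] = [[-10, 0, 8], [-8, 433/36, 5/6], [3/4, 5/6, 1/2]]; det M1 = -6433/36
M2 = [[0, E_q/2, G_p/2], [E_q/2, E, F], [G_p/2, F, G]] = [[0, -8, 0], [-8, 433/36, 5/6], [0, 5/6, 1/2]]; det M2 = -32
det M1 - det M2 = -5281/36; K = -5281/36 / (383/72)^2 = -760464/146689

Answer: K = -760464/146689


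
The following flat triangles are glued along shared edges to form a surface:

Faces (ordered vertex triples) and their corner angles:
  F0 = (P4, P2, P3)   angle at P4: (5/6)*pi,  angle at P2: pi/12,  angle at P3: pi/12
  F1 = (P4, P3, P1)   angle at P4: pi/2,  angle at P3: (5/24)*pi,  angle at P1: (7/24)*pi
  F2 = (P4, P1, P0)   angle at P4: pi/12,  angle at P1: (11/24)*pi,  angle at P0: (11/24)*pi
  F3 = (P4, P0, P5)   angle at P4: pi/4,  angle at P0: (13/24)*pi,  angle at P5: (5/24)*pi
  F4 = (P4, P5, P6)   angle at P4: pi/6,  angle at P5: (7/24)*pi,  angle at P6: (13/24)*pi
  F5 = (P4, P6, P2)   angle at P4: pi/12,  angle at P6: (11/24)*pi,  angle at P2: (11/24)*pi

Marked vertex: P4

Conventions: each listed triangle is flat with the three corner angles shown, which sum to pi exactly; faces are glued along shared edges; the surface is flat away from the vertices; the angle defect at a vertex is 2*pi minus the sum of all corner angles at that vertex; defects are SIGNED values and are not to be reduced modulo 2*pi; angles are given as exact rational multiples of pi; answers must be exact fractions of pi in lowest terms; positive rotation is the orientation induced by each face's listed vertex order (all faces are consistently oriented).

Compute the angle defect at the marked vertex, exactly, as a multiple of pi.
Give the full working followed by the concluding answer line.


Sum of corner angles at P4: (23/12)*pi
defect = 2*pi - (23/12)*pi

Answer: defect(P4) = pi/12


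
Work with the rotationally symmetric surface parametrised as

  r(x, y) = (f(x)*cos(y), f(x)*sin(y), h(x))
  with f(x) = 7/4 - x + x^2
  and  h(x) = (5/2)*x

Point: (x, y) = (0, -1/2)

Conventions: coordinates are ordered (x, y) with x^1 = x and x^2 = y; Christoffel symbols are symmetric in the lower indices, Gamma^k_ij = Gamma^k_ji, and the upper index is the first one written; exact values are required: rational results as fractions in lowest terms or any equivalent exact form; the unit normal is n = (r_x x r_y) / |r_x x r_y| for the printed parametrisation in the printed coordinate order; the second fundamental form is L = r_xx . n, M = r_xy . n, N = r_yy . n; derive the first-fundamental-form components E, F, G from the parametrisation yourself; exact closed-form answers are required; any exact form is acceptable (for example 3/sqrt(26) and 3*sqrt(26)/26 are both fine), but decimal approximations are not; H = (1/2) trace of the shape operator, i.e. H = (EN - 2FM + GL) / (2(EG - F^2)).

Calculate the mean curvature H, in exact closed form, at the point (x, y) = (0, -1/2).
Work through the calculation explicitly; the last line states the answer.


f = 7/4, f' = -1, f'' = 2, h' = 5/2, h'' = 0
E = 29/4, F = 0, G = 49/16; answer radicand W^2 = 29/4
unnormalised second-form numerators: l = -5, m = 0, n = 35/8; L = l/sqrt(29/4), and similarly M = m/sqrt(W^2), N = n/sqrt(W^2)
H = (E*n - 2*F*m + G*l) / (2*(EG - F^2)*sqrt(W^2)); E*n - 2*F*m + G*l = 525/32, EG - F^2 = 1421/64, so H = (75/203)/sqrt(29/4)

Answer: H = 150*sqrt(29)/5887


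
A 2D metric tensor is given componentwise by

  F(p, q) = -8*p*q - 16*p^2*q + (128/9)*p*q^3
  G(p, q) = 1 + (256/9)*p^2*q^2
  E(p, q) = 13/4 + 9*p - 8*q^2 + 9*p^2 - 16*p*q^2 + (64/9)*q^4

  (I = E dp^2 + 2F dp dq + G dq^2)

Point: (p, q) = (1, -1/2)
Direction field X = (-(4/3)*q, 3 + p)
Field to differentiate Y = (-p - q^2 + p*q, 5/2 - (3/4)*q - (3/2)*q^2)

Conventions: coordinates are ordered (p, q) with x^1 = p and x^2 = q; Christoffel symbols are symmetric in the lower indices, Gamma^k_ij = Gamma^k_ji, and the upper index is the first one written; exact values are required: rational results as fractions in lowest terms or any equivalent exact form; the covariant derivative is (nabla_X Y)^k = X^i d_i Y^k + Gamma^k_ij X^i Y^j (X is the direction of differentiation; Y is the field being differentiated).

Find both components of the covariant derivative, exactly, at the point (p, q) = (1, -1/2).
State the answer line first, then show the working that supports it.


Answer: (nabla_X Y)^p = -12176/2463, (nabla_X Y)^q = -13075/2463

E = 565/36, F = 92/9, G = 73/9 at the point
E_p = 23, E_q = 184/9, F_p = 164/9, F_q = -40/3, G_p = 128/9, G_q = -256/9
EG - F^2 = 821/36;  g^inv = (36/821) * [[73/9, -92/9], [-92/9, 565/36]]
first-kind symbols [ij,l] = (1/2)(d_i g_jl + d_j g_il - d_l g_ij): [pp,p] = E_p/2 = 23/2, [pp,q] = F_p - E_q/2 = 8, [pq,p] = E_q/2 = 92/9, [pq,q] = G_p/2 = 64/9, [qq,p] = F_q - G_p/2 = -184/9, [qq,q] = G_q/2 = -128/9
Gamma^p_ij = (G*[ij,p] - F*[ij,q])/(EG - F^2), Gamma^q_ij = (E*[ij,q] - F*[ij,p])/(EG - F^2)
Gamma_ppp = 414/821, Gamma_ppq = 368/821, Gamma_pqq = -736/821, Gamma_qpp = 288/821, Gamma_qpq = 256/821, Gamma_qqq = -512/821
X = (2/3, 4), Y = (-7/4, 5/2) at the point


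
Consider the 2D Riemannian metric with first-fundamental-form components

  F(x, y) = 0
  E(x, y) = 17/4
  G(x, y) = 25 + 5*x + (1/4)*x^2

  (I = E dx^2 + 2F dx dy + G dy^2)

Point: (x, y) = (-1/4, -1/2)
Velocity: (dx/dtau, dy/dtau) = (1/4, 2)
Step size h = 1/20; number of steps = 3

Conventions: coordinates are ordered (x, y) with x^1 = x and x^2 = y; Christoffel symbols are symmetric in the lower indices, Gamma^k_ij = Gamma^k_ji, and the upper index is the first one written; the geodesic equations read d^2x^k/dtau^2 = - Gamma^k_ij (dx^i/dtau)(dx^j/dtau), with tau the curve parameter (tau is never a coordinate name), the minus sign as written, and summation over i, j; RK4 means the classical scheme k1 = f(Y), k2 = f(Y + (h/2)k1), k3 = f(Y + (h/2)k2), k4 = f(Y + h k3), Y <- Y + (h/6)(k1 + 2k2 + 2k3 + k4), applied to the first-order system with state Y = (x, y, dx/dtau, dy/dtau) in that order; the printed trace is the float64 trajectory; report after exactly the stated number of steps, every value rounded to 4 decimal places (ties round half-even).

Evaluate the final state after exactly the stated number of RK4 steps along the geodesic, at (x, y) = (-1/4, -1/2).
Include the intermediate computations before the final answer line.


f(Y) = (dx/dtau, dy/dtau, -Gamma^x_ij Y'^i Y'^j, -Gamma^y_ij Y'^i Y'^j) with the Gammas evaluated at the stage position; h = 0.050000; intermediate values shown to 6 dp
step 0: x = -0.2500, y = -0.5000, dx/dtau = 0.2500, dy/dtau = 2.0000
step 1:
  k1: at (x, y) = (-0.250000, -0.500000), (dx/dtau, dy/dtau) = (0.250000, 2.000000); Gamma_xxx = 0.000000, Gamma_xxy = 0.000000, Gamma_xyy = -0.573529, Gamma_yxx = 0.000000, Gamma_yxy = 0.102564, Gamma_yyy = 0.000000; k1 = (0.250000, 2.000000, 2.294118, -0.102564)
  k2: at (x, y) = (-0.243750, -0.450000), (dx/dtau, dy/dtau) = (0.307353, 1.997436); Gamma_xxx = 0.000000, Gamma_xxy = 0.000000, Gamma_xyy = -0.573897, Gamma_yxx = 0.000000, Gamma_yxy = 0.102498, Gamma_yyy = 0.000000; k2 = (0.307353, 1.997436, 2.289706, -0.125851)
  k3: at (x, y) = (-0.242316, -0.450064), (dx/dtau, dy/dtau) = (0.307243, 1.996854); Gamma_xxx = 0.000000, Gamma_xxy = 0.000000, Gamma_xyy = -0.573981, Gamma_yxx = 0.000000, Gamma_yxy = 0.102483, Gamma_yyy = 0.000000; k3 = (0.307243, 1.996854, 2.288708, -0.125751)
  k4: at (x, y) = (-0.234638, -0.400157), (dx/dtau, dy/dtau) = (0.364435, 1.993712); Gamma_xxx = 0.000000, Gamma_xxy = 0.000000, Gamma_xyy = -0.574433, Gamma_yxx = 0.000000, Gamma_yxy = 0.102403, Gamma_yyy = 0.000000; k4 = (0.364435, 1.993712, 2.283308, -0.148807)
  Y <- Y + (h/6)(k1 + 2k2 + 2k3 + k4): x = -0.2346, y = -0.4001, dx/dtau = 0.3645, dy/dtau = 1.9937
step 2:
  k1: at (x, y) = (-0.234636, -0.400148), (dx/dtau, dy/dtau) = (0.364452, 1.993712); Gamma_xxx = 0.000000, Gamma_xxy = 0.000000, Gamma_xyy = -0.574433, Gamma_yxx = 0.000000, Gamma_yxy = 0.102403, Gamma_yyy = 0.000000; k1 = (0.364452, 1.993712, 2.283307, -0.148814)
  k2: at (x, y) = (-0.225525, -0.350305), (dx/dtau, dy/dtau) = (0.421535, 1.989992); Gamma_xxx = 0.000000, Gamma_xxy = 0.000000, Gamma_xyy = -0.574969, Gamma_yxx = 0.000000, Gamma_yxy = 0.102307, Gamma_yyy = 0.000000; k2 = (0.421535, 1.989992, 2.276916, -0.171641)
  k3: at (x, y) = (-0.224098, -0.350398), (dx/dtau, dy/dtau) = (0.421375, 1.989421); Gamma_xxx = 0.000000, Gamma_xxy = 0.000000, Gamma_xyy = -0.575053, Gamma_yxx = 0.000000, Gamma_yxy = 0.102292, Gamma_yyy = 0.000000; k3 = (0.421375, 1.989421, 2.275942, -0.171502)
  k4: at (x, y) = (-0.213568, -0.300677), (dx/dtau, dy/dtau) = (0.478249, 1.985137); Gamma_xxx = 0.000000, Gamma_xxy = 0.000000, Gamma_xyy = -0.575672, Gamma_yxx = 0.000000, Gamma_yxy = 0.102182, Gamma_yyy = 0.000000; k4 = (0.478249, 1.985137, 2.268592, -0.194022)
  Y <- Y + (h/6)(k1 + 2k2 + 2k3 + k4): x = -0.2136, y = -0.3007, dx/dtau = 0.4783, dy/dtau = 1.9851
step 3:
  k1: at (x, y) = (-0.213565, -0.300667), (dx/dtau, dy/dtau) = (0.478266, 1.985136); Gamma_xxx = 0.000000, Gamma_xxy = 0.000000, Gamma_xyy = -0.575673, Gamma_yxx = 0.000000, Gamma_yxy = 0.102182, Gamma_yyy = 0.000000; k1 = (0.478266, 1.985136, 2.268590, -0.194028)
  k2: at (x, y) = (-0.201609, -0.251039), (dx/dtau, dy/dtau) = (0.534980, 1.980285); Gamma_xxx = 0.000000, Gamma_xxy = 0.000000, Gamma_xyy = -0.576376, Gamma_yxx = 0.000000, Gamma_yxy = 0.102058, Gamma_yyy = 0.000000; k2 = (0.534980, 1.980285, 2.260275, -0.216242)
  k3: at (x, y) = (-0.200191, -0.251160), (dx/dtau, dy/dtau) = (0.534772, 1.979730); Gamma_xxx = 0.000000, Gamma_xxy = 0.000000, Gamma_xyy = -0.576459, Gamma_yxx = 0.000000, Gamma_yxy = 0.102043, Gamma_yyy = 0.000000; k3 = (0.534772, 1.979730, 2.259334, -0.216066)
  k4: at (x, y) = (-0.186827, -0.201680), (dx/dtau, dy/dtau) = (0.591232, 1.974333); Gamma_xxx = 0.000000, Gamma_xxy = 0.000000, Gamma_xyy = -0.577245, Gamma_yxx = 0.000000, Gamma_yxy = 0.101904, Gamma_yyy = 0.000000; k4 = (0.591232, 1.974333, 2.250097, -0.237902)
  Y <- Y + (h/6)(k1 + 2k2 + 2k3 + k4): x = -0.1868, y = -0.2017, dx/dtau = 0.5912, dy/dtau = 1.9743

Answer: x = -0.1868, y = -0.2017, dx/dtau = 0.5912, dy/dtau = 1.9743


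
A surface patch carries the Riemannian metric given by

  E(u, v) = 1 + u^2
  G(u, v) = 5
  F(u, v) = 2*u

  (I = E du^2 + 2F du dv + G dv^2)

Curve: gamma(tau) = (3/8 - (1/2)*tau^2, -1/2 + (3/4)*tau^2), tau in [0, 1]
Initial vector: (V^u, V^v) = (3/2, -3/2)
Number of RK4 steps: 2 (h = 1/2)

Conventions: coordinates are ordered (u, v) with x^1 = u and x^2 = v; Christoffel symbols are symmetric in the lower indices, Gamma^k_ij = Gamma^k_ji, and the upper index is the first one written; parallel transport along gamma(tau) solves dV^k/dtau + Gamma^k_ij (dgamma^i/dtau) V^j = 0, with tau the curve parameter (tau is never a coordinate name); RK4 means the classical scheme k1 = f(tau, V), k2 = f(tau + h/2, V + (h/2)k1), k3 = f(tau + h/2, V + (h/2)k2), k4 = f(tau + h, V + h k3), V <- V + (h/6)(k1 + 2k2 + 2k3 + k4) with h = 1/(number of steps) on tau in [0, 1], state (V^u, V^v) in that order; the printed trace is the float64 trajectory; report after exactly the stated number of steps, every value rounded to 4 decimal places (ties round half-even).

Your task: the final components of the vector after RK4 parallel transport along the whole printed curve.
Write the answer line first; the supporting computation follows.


Answer: V^u = 1.5186, V^v = -1.1991

gamma'(tau) = (-tau, (3/2)*tau); f(tau, V)^k = -Gamma^k_ij(gamma(tau)) gamma'^i(tau) V^j; h = 1/2; intermediate values shown to 6 dp
curve data and Christoffel symbols at the stage parameters:
  tau = 0.000000: gamma = (0.375000, -0.500000), gamma' = (0.000000, 0.000000); Gamma_uuu = 0.072948, Gamma_uuv = 0.000000, Gamma_uvv = 0.000000, Gamma_vuu = 0.389058, Gamma_vuv = 0.000000, Gamma_vvv = 0.000000
  tau = 0.250000: gamma = (0.343750, -0.453125), gamma' = (-0.250000, 0.375000); Gamma_uuu = 0.067163, Gamma_uuv = 0.000000, Gamma_uvv = 0.000000, Gamma_vuu = 0.390765, Gamma_vuv = 0.000000, Gamma_vvv = 0.000000
  tau = 0.500000: gamma = (0.250000, -0.312500), gamma' = (-0.500000, 0.750000); Gamma_uuu = 0.049383, Gamma_uuv = 0.000000, Gamma_uvv = 0.000000, Gamma_vuu = 0.395062, Gamma_vuv = 0.000000, Gamma_vvv = 0.000000
  tau = 0.750000: gamma = (0.093750, -0.078125), gamma' = (-0.750000, 1.125000); Gamma_uuu = 0.018717, Gamma_uuv = 0.000000, Gamma_uvv = 0.000000, Gamma_vuu = 0.399298, Gamma_vuv = 0.000000, Gamma_vvv = 0.000000
  tau = 1.000000: gamma = (-0.125000, 0.250000), gamma' = (-1.000000, 1.500000); Gamma_uuu = -0.024922, Gamma_uuv = 0.000000, Gamma_uvv = 0.000000, Gamma_vuu = 0.398754, Gamma_vuv = 0.000000, Gamma_vvv = 0.000000
step 0: V^u = 1.5000, V^v = -1.5000
step 1: k1 = (0.000000, 0.000000), k2 = (0.025186, 0.146537), k3 = (0.025292, 0.147152), k4 = (0.037349, 0.298794); V <- V + (h/6)(k1 + 2k2 + 2k3 + k4): V^u = 1.5115, V^v = -1.4262
step 2: k1 = (0.037322, 0.298573), k2 = (0.021350, 0.455456), k3 = (0.021293, 0.454260), k4 = (-0.037936, 0.606972); V <- V + (h/6)(k1 + 2k2 + 2k3 + k4): V^u = 1.5186, V^v = -1.1991


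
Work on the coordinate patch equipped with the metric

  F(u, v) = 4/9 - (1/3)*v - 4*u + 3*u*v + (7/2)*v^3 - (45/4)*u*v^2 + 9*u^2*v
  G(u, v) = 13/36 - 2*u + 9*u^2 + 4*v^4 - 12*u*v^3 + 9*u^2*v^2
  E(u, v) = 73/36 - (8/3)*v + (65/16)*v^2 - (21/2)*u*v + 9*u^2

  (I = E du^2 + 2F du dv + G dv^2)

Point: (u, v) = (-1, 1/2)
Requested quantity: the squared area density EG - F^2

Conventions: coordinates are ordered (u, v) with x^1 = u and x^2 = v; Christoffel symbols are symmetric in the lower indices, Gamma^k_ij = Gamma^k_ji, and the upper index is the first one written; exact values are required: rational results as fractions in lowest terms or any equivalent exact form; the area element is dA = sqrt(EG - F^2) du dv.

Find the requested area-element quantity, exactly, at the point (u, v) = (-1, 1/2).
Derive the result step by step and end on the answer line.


E = 9193/576, F = 379/36, G = 553/36; EG - F^2 = 309497/2304

Answer: EG - F^2 = 309497/2304


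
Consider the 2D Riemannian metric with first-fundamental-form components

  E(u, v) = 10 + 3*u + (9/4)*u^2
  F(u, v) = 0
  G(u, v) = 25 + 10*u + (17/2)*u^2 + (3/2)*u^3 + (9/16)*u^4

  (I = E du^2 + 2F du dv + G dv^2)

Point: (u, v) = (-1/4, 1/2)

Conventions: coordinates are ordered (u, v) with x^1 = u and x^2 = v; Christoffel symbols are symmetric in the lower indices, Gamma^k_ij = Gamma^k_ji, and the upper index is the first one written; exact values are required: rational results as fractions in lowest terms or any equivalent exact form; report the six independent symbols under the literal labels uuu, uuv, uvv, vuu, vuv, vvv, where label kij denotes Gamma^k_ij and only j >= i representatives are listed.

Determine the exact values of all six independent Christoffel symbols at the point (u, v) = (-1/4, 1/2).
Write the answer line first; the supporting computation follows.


Answer: Gamma_uuu = 60/601, Gamma_uuv = 0, Gamma_uvv = -1535/4808, Gamma_vuu = 0, Gamma_vuv = 40/307, Gamma_vvv = 0

E = 601/64, F = 0, G = 94249/4096 at the point
E_u = 15/8, E_v = 0, F_u = 0, F_v = 0, G_u = 1535/256, G_v = 0
EG - F^2 = 56643649/262144;  g^inv = (262144/56643649) * [[94249/4096, 0], [0, 601/64]]
first-kind symbols [ij,l] = (1/2)(d_i g_jl + d_j g_il - d_l g_ij): [uu,u] = E_u/2 = 15/16, [uu,v] = F_u - E_v/2 = 0, [uv,u] = E_v/2 = 0, [uv,v] = G_u/2 = 1535/512, [vv,u] = F_v - G_u/2 = -1535/512, [vv,v] = G_v/2 = 0
Gamma^u_ij = (G*[ij,u] - F*[ij,v])/(EG - F^2), Gamma^v_ij = (E*[ij,v] - F*[ij,u])/(EG - F^2)


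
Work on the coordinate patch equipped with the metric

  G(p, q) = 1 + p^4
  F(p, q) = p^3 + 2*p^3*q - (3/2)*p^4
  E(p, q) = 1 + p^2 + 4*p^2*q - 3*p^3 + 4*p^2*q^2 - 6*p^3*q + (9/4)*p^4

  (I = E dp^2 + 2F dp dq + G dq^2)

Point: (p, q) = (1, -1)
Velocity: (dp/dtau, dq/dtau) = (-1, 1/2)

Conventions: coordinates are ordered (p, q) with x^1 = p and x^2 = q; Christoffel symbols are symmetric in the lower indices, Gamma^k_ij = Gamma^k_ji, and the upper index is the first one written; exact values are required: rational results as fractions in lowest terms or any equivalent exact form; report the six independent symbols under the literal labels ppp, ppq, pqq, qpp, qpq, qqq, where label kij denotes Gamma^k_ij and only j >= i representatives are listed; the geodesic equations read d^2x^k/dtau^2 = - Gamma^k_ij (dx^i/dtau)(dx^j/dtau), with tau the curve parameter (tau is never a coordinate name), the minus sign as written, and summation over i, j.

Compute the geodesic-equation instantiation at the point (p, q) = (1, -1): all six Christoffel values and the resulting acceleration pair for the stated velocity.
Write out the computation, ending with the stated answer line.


E = 29/4, F = -5/2, G = 2 at the point
E_p = 20, E_q = -10, F_p = -9, F_q = 2, G_p = 4, G_q = 0
EG - F^2 = 33/4;  g^inv = (4/33) * [[2, 5/2], [5/2, 29/4]]
first-kind symbols [ij,l] = (1/2)(d_i g_jl + d_j g_il - d_l g_ij): [pp,p] = E_p/2 = 10, [pp,q] = F_p - E_q/2 = -4, [pq,p] = E_q/2 = -5, [pq,q] = G_p/2 = 2, [qq,p] = F_q - G_p/2 = 0, [qq,q] = G_q/2 = 0
Gamma^p_ij = (G*[ij,p] - F*[ij,q])/(EG - F^2), Gamma^q_ij = (E*[ij,q] - F*[ij,p])/(EG - F^2)
Gamma_ppp = 40/33, Gamma_ppq = -20/33, Gamma_pqq = 0, Gamma_qpp = -16/33, Gamma_qpq = 8/33, Gamma_qqq = 0
d^2p/dtau^2 = -(Gamma_ppp*(-1)^2 + 2*Gamma_ppq*(-1)*(1/2) + Gamma_pqq*(1/2)^2) = -20/11
d^2q/dtau^2 = -(Gamma_qpp*(-1)^2 + 2*Gamma_qpq*(-1)*(1/2) + Gamma_qqq*(1/2)^2) = 8/11

Answer: Gamma_ppp = 40/33, Gamma_ppq = -20/33, Gamma_pqq = 0, Gamma_qpp = -16/33, Gamma_qpq = 8/33, Gamma_qqq = 0; accelerations (d^2p/dtau^2, d^2q/dtau^2) = (-20/11, 8/11)


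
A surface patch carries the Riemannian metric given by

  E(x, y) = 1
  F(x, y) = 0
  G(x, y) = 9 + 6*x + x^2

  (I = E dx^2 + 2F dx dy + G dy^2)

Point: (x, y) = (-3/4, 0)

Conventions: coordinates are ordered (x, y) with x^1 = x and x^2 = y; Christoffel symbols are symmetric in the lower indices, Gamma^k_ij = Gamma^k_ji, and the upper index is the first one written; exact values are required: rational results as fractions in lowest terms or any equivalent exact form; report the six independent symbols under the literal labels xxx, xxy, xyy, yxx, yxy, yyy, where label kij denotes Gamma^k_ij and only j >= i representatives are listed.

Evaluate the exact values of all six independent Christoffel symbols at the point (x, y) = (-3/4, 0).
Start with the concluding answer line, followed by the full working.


Answer: Gamma_xxx = 0, Gamma_xxy = 0, Gamma_xyy = -9/4, Gamma_yxx = 0, Gamma_yxy = 4/9, Gamma_yyy = 0

E = 1, F = 0, G = 81/16 at the point
E_x = 0, E_y = 0, F_x = 0, F_y = 0, G_x = 9/2, G_y = 0
EG - F^2 = 81/16;  g^inv = (16/81) * [[81/16, 0], [0, 1]]
first-kind symbols [ij,l] = (1/2)(d_i g_jl + d_j g_il - d_l g_ij): [xx,x] = E_x/2 = 0, [xx,y] = F_x - E_y/2 = 0, [xy,x] = E_y/2 = 0, [xy,y] = G_x/2 = 9/4, [yy,x] = F_y - G_x/2 = -9/4, [yy,y] = G_y/2 = 0
Gamma^x_ij = (G*[ij,x] - F*[ij,y])/(EG - F^2), Gamma^y_ij = (E*[ij,y] - F*[ij,x])/(EG - F^2)


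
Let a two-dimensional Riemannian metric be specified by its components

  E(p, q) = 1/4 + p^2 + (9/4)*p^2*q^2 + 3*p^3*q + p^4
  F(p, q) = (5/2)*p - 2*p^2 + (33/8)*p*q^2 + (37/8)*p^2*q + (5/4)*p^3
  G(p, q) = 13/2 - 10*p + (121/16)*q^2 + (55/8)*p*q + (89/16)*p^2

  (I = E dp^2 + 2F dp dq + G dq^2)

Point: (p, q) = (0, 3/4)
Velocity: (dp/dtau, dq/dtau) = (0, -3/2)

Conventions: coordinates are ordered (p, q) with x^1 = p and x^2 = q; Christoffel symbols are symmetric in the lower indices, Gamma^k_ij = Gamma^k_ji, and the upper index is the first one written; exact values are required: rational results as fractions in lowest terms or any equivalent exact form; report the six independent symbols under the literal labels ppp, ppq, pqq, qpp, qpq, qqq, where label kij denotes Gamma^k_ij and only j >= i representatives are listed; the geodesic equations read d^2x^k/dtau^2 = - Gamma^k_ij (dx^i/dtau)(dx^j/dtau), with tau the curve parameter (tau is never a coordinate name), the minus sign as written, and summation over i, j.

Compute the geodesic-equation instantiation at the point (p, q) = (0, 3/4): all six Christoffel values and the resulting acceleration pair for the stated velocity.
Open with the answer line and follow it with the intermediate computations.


Answer: Gamma_ppp = 0, Gamma_ppq = 0, Gamma_pqq = 155/16, Gamma_qpp = 1234/2753, Gamma_qpq = -620/2753, Gamma_qqq = 1452/2753; accelerations (d^2p/dtau^2, d^2q/dtau^2) = (-1395/64, -3267/2753)

E = 1/4, F = 0, G = 2753/256 at the point
E_p = 0, E_q = 0, F_p = 617/128, F_q = 0, G_p = -155/32, G_q = 363/32
EG - F^2 = 2753/1024;  g^inv = (1024/2753) * [[2753/256, 0], [0, 1/4]]
first-kind symbols [ij,l] = (1/2)(d_i g_jl + d_j g_il - d_l g_ij): [pp,p] = E_p/2 = 0, [pp,q] = F_p - E_q/2 = 617/128, [pq,p] = E_q/2 = 0, [pq,q] = G_p/2 = -155/64, [qq,p] = F_q - G_p/2 = 155/64, [qq,q] = G_q/2 = 363/64
Gamma^p_ij = (G*[ij,p] - F*[ij,q])/(EG - F^2), Gamma^q_ij = (E*[ij,q] - F*[ij,p])/(EG - F^2)
Gamma_ppp = 0, Gamma_ppq = 0, Gamma_pqq = 155/16, Gamma_qpp = 1234/2753, Gamma_qpq = -620/2753, Gamma_qqq = 1452/2753
d^2p/dtau^2 = -(Gamma_ppp*(0)^2 + 2*Gamma_ppq*(0)*(-3/2) + Gamma_pqq*(-3/2)^2) = -1395/64
d^2q/dtau^2 = -(Gamma_qpp*(0)^2 + 2*Gamma_qpq*(0)*(-3/2) + Gamma_qqq*(-3/2)^2) = -3267/2753


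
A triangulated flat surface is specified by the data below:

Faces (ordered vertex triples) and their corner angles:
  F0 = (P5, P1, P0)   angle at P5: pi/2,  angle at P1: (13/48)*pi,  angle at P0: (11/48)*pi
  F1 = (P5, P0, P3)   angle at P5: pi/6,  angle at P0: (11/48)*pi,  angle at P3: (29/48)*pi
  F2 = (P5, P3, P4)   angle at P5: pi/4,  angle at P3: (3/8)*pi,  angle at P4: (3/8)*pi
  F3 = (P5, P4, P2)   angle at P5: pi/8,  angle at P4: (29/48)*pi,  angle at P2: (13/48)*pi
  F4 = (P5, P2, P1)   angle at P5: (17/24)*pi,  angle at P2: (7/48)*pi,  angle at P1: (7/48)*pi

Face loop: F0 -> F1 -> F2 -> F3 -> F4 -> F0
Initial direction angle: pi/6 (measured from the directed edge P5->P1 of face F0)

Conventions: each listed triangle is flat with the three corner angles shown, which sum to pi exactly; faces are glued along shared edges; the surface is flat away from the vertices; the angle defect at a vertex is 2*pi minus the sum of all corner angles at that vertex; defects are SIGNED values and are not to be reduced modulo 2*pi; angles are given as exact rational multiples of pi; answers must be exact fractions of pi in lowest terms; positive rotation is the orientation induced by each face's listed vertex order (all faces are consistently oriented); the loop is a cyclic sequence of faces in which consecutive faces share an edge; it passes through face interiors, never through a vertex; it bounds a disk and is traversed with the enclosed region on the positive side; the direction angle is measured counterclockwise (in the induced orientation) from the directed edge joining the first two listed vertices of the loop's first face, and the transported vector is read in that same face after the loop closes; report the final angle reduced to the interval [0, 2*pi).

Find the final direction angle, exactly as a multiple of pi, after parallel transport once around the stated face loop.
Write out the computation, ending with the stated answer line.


enclosed vertex P5: corner angles sum to (7/4)*pi, defect = 2*pi - (7/4)*pi = pi/4
transport around the loop rotates by the sum of enclosed defects; add to the initial angle mod 2*pi
final angle = pi/6 + pi/4 = (5/12)*pi (mod 2*pi)

Answer: final direction angle = (5/12)*pi


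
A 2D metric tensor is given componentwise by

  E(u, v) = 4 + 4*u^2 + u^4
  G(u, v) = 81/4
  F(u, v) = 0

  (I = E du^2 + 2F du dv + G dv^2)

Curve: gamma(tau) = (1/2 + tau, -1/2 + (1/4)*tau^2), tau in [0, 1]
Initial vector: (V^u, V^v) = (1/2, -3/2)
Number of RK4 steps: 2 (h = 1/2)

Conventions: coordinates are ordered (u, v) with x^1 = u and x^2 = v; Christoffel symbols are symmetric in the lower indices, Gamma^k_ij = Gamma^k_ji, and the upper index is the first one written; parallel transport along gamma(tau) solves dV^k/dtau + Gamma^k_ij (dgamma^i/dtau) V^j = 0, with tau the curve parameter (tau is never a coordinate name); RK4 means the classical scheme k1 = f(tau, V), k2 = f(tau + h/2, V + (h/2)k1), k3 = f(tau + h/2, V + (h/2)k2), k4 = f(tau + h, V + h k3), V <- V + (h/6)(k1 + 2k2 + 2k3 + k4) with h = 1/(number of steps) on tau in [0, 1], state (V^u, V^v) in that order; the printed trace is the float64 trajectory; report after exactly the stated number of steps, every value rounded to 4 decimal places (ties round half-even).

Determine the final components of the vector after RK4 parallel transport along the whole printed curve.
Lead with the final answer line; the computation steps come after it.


Answer: V^u = 0.2647, V^v = -1.5000

gamma'(tau) = (1, (1/2)*tau); f(tau, V)^k = -Gamma^k_ij(gamma(tau)) gamma'^i(tau) V^j; h = 1/2; intermediate values shown to 6 dp
curve data and Christoffel symbols at the stage parameters:
  tau = 0.000000: gamma = (0.500000, -0.500000), gamma' = (1.000000, 0.000000); Gamma_uuu = 0.444444, Gamma_uuv = 0.000000, Gamma_uvv = 0.000000, Gamma_vuu = 0.000000, Gamma_vuv = 0.000000, Gamma_vvv = 0.000000
  tau = 0.250000: gamma = (0.750000, -0.484375), gamma' = (1.000000, 0.125000); Gamma_uuu = 0.585366, Gamma_uuv = 0.000000, Gamma_uvv = 0.000000, Gamma_vuu = 0.000000, Gamma_vuv = 0.000000, Gamma_vvv = 0.000000
  tau = 0.500000: gamma = (1.000000, -0.437500), gamma' = (1.000000, 0.250000); Gamma_uuu = 0.666667, Gamma_uuv = 0.000000, Gamma_uvv = 0.000000, Gamma_vuu = 0.000000, Gamma_vuv = 0.000000, Gamma_vvv = 0.000000
  tau = 0.750000: gamma = (1.250000, -0.359375), gamma' = (1.000000, 0.375000); Gamma_uuu = 0.701754, Gamma_uuv = 0.000000, Gamma_uvv = 0.000000, Gamma_vuu = 0.000000, Gamma_vuv = 0.000000, Gamma_vvv = 0.000000
  tau = 1.000000: gamma = (1.500000, -0.250000), gamma' = (1.000000, 0.500000); Gamma_uuu = 0.705882, Gamma_uuv = 0.000000, Gamma_uvv = 0.000000, Gamma_vuu = 0.000000, Gamma_vuv = 0.000000, Gamma_vvv = 0.000000
step 0: V^u = 0.5000, V^v = -1.5000
step 1: k1 = (-0.222222, 0.000000), k2 = (-0.260163, 0.000000), k3 = (-0.254610, 0.000000), k4 = (-0.248463, 0.000000); V <- V + (h/6)(k1 + 2k2 + 2k3 + k4): V^u = 0.3750, V^v = -1.5000
step 2: k1 = (-0.249987, 0.000000), k2 = (-0.219287, 0.000000), k3 = (-0.224673, 0.000000), k4 = (-0.185396, 0.000000); V <- V + (h/6)(k1 + 2k2 + 2k3 + k4): V^u = 0.2647, V^v = -1.5000


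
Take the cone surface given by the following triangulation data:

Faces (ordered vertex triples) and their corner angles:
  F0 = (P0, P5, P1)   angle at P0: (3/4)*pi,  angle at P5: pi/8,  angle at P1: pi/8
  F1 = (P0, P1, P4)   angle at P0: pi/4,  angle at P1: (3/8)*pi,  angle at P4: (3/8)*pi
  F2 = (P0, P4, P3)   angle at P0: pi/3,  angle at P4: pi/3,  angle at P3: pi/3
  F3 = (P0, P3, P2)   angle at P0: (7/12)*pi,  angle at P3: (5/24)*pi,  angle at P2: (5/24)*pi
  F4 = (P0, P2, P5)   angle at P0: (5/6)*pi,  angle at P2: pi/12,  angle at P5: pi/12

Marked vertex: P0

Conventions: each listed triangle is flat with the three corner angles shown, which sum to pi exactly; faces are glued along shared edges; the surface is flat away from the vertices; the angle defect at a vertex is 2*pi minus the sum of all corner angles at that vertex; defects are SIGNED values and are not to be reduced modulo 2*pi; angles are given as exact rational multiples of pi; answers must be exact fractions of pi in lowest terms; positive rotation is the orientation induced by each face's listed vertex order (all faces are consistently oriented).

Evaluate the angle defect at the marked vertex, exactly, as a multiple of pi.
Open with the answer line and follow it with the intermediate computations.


Answer: defect(P0) = (-3/4)*pi

Sum of corner angles at P0: (11/4)*pi
defect = 2*pi - (11/4)*pi


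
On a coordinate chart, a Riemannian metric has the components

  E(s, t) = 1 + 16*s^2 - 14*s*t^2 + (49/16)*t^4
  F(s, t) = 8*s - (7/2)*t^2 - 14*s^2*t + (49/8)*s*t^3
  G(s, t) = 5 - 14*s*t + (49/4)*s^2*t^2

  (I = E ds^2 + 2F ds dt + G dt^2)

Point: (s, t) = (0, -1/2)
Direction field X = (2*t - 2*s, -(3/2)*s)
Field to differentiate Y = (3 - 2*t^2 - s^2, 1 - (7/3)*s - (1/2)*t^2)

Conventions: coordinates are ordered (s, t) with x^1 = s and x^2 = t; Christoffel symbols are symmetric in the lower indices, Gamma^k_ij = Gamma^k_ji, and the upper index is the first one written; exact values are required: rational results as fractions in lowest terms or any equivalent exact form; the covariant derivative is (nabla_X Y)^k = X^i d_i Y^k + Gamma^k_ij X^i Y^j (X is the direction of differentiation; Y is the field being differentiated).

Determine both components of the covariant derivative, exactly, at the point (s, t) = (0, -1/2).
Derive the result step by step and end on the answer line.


E = 305/256, F = -7/8, G = 5 at the point
E_s = -7/2, E_t = -49/32, F_s = 463/64, F_t = 7/2, G_s = 7, G_t = 0
EG - F^2 = 1329/256;  g^inv = (256/1329) * [[5, 7/8], [7/8, 305/256]]
first-kind symbols [ij,l] = (1/2)(d_i g_jl + d_j g_il - d_l g_ij): [ss,s] = E_s/2 = -7/4, [ss,t] = F_s - E_t/2 = 8, [st,s] = E_t/2 = -49/64, [st,t] = G_s/2 = 7/2, [tt,s] = F_t - G_s/2 = 0, [tt,t] = G_t/2 = 0
Gamma^s_ij = (G*[ij,s] - F*[ij,t])/(EG - F^2), Gamma^t_ij = (E*[ij,t] - F*[ij,s])/(EG - F^2)
Gamma_sss = -448/1329, Gamma_sst = -196/1329, Gamma_stt = 0, Gamma_tss = 2048/1329, Gamma_tst = 896/1329, Gamma_ttt = 0
X = (-1, 0), Y = (5/2, 7/8) at the point

Answer: (nabla_X Y)^s = 861/886, (nabla_X Y)^t = -2803/1329


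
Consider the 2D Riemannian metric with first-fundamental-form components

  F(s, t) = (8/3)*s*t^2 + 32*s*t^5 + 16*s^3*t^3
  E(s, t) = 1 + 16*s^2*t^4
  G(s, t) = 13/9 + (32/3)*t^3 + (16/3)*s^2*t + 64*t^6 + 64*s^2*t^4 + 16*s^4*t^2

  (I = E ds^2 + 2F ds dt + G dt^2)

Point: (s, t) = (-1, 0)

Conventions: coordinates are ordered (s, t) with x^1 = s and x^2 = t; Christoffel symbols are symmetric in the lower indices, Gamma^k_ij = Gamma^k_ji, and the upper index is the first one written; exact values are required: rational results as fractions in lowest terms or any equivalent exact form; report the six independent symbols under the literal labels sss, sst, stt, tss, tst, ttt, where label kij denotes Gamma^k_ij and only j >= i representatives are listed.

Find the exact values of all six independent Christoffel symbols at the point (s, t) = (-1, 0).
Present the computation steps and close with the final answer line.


E = 1, F = 0, G = 13/9 at the point
E_s = 0, E_t = 0, F_s = 0, F_t = 0, G_s = 0, G_t = 16/3
EG - F^2 = 13/9;  g^inv = (9/13) * [[13/9, 0], [0, 1]]
first-kind symbols [ij,l] = (1/2)(d_i g_jl + d_j g_il - d_l g_ij): [ss,s] = E_s/2 = 0, [ss,t] = F_s - E_t/2 = 0, [st,s] = E_t/2 = 0, [st,t] = G_s/2 = 0, [tt,s] = F_t - G_s/2 = 0, [tt,t] = G_t/2 = 8/3
Gamma^s_ij = (G*[ij,s] - F*[ij,t])/(EG - F^2), Gamma^t_ij = (E*[ij,t] - F*[ij,s])/(EG - F^2)

Answer: Gamma_sss = 0, Gamma_sst = 0, Gamma_stt = 0, Gamma_tss = 0, Gamma_tst = 0, Gamma_ttt = 24/13


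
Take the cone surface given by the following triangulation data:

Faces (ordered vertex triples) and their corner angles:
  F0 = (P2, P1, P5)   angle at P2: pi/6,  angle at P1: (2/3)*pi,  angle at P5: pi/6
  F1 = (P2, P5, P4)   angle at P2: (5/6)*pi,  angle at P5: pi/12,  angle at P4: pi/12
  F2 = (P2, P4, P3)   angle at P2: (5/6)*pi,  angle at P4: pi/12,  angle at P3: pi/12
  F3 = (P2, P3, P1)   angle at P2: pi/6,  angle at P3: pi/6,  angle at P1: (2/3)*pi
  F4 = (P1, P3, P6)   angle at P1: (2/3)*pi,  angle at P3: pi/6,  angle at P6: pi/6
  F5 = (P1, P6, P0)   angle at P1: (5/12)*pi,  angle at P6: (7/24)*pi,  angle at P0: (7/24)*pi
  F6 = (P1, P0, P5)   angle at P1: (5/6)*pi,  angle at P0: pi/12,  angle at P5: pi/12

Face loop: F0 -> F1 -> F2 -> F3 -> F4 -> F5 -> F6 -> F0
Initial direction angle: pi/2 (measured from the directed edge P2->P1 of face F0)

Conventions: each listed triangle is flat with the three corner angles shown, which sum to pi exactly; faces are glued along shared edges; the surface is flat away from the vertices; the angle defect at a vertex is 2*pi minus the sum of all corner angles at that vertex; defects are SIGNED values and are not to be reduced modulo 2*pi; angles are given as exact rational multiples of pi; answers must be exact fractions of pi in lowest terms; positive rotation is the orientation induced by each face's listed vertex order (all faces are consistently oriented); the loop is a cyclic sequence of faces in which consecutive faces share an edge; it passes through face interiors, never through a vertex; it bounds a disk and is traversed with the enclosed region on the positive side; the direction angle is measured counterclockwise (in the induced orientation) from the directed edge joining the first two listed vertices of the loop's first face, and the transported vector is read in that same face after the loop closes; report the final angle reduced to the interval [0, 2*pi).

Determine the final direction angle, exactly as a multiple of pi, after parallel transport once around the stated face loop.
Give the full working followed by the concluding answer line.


enclosed vertex P1: corner angles sum to (13/4)*pi, defect = 2*pi - (13/4)*pi = (-5/4)*pi
enclosed vertex P2: corner angles sum to 2*pi, defect = 2*pi - 2*pi = 0
summing the enclosed defects onto the initial angle, mod 2*pi in the induced orientation:
final angle = pi/2 - (5/4)*pi = (5/4)*pi (mod 2*pi)

Answer: final direction angle = (5/4)*pi
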